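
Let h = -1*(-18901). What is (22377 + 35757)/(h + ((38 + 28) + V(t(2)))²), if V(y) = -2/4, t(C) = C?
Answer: 232536/92765 ≈ 2.5067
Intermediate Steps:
h = 18901
V(y) = -½ (V(y) = -2*¼ = -½)
(22377 + 35757)/(h + ((38 + 28) + V(t(2)))²) = (22377 + 35757)/(18901 + ((38 + 28) - ½)²) = 58134/(18901 + (66 - ½)²) = 58134/(18901 + (131/2)²) = 58134/(18901 + 17161/4) = 58134/(92765/4) = 58134*(4/92765) = 232536/92765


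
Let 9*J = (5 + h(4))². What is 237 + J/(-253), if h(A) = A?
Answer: 59952/253 ≈ 236.96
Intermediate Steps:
J = 9 (J = (5 + 4)²/9 = (⅑)*9² = (⅑)*81 = 9)
237 + J/(-253) = 237 + 9/(-253) = 237 + 9*(-1/253) = 237 - 9/253 = 59952/253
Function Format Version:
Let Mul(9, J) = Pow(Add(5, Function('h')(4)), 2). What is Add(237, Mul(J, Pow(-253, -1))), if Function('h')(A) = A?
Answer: Rational(59952, 253) ≈ 236.96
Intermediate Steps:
J = 9 (J = Mul(Rational(1, 9), Pow(Add(5, 4), 2)) = Mul(Rational(1, 9), Pow(9, 2)) = Mul(Rational(1, 9), 81) = 9)
Add(237, Mul(J, Pow(-253, -1))) = Add(237, Mul(9, Pow(-253, -1))) = Add(237, Mul(9, Rational(-1, 253))) = Add(237, Rational(-9, 253)) = Rational(59952, 253)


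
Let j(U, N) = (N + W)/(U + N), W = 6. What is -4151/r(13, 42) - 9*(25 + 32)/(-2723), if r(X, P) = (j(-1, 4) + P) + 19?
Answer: -33810510/525539 ≈ -64.335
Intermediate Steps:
j(U, N) = (6 + N)/(N + U) (j(U, N) = (N + 6)/(U + N) = (6 + N)/(N + U))
r(X, P) = 67/3 + P (r(X, P) = ((6 + 4)/(4 - 1) + P) + 19 = (10/3 + P) + 19 = 67/3 + P)
-4151/r(13, 42) - 9*(25 + 32)/(-2723) = -4151/(67/3 + 42) - 9*(25 + 32)/(-2723) = -4151/193/3 - 9*57*(-1/2723) = -4151*3/193 - 513*(-1/2723) = -12453/193 + 513/2723 = -33810510/525539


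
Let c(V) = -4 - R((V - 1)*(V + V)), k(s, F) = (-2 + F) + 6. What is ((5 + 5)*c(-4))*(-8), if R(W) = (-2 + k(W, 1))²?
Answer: 1040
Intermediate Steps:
k(s, F) = 4 + F
R(W) = 9 (R(W) = (-2 + (4 + 1))² = (-2 + 5)² = 3² = 9)
c(V) = -13 (c(V) = -4 - 1*9 = -4 - 9 = -13)
((5 + 5)*c(-4))*(-8) = ((5 + 5)*(-13))*(-8) = (10*(-13))*(-8) = -130*(-8) = 1040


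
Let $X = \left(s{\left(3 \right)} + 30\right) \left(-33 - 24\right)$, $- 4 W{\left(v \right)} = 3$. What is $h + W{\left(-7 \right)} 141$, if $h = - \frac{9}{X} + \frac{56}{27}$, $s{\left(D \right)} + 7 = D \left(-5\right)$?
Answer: $- \frac{425405}{4104} \approx -103.66$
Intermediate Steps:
$W{\left(v \right)} = - \frac{3}{4}$ ($W{\left(v \right)} = \left(- \frac{1}{4}\right) 3 = - \frac{3}{4}$)
$s{\left(D \right)} = -7 - 5 D$ ($s{\left(D \right)} = -7 + D \left(-5\right) = -7 - 5 D$)
$X = -456$ ($X = \left(\left(-7 - 15\right) + 30\right) \left(-33 - 24\right) = \left(\left(-7 - 15\right) + 30\right) \left(-57\right) = \left(-22 + 30\right) \left(-57\right) = 8 \left(-57\right) = -456$)
$h = \frac{8593}{4104}$ ($h = - \frac{9}{-456} + \frac{56}{27} = \left(-9\right) \left(- \frac{1}{456}\right) + 56 \cdot \frac{1}{27} = \frac{3}{152} + \frac{56}{27} = \frac{8593}{4104} \approx 2.0938$)
$h + W{\left(-7 \right)} 141 = \frac{8593}{4104} - \frac{423}{4} = - \frac{425405}{4104}$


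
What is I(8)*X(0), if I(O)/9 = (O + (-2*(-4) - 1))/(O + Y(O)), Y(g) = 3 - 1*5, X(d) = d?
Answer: 0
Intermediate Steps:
Y(g) = -2 (Y(g) = 3 - 5 = -2)
I(O) = 9*(7 + O)/(-2 + O) (I(O) = 9*((O + (-2*(-4) - 1))/(O - 2)) = 9*((O + (8 - 1))/(-2 + O)) = 9*((O + 7)/(-2 + O)) = 9*((7 + O)/(-2 + O)) = 9*(7 + O)/(-2 + O))
I(8)*X(0) = (9*(7 + 8)/(-2 + 8))*0 = (9*15/6)*0 = (9*(⅙)*15)*0 = (45/2)*0 = 0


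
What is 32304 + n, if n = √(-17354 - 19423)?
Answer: 32304 + I*√36777 ≈ 32304.0 + 191.77*I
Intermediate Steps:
n = I*√36777 (n = √(-36777) = I*√36777 ≈ 191.77*I)
32304 + n = 32304 + I*√36777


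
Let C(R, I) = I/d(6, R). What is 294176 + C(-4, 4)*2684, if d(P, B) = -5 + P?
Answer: 304912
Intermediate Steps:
C(R, I) = I (C(R, I) = I/(-5 + 6) = I/1 = I*1 = I)
294176 + C(-4, 4)*2684 = 294176 + 4*2684 = 294176 + 10736 = 304912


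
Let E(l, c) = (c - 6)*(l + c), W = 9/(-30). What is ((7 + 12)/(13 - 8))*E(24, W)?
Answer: -283689/500 ≈ -567.38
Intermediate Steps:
W = -3/10 (W = 9*(-1/30) = -3/10 ≈ -0.30000)
E(l, c) = (-6 + c)*(c + l)
((7 + 12)/(13 - 8))*E(24, W) = ((7 + 12)/(13 - 8))*((-3/10)**2 - 6*(-3/10) - 6*24 - 3/10*24) = (19/5)*(9/100 + 9/5 - 144 - 36/5) = ((1/5)*19)*(-14931/100) = (19/5)*(-14931/100) = -283689/500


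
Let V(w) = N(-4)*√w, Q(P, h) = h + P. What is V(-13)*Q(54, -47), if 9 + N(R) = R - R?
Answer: -63*I*√13 ≈ -227.15*I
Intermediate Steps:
N(R) = -9 (N(R) = -9 + (R - R) = -9 + 0 = -9)
Q(P, h) = P + h
V(w) = -9*√w
V(-13)*Q(54, -47) = (-9*I*√13)*(54 - 47) = -9*I*√13*7 = -63*I*√13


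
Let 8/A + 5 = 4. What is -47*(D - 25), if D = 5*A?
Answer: 3055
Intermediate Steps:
A = -8 (A = 8/(-5 + 4) = 8/(-1) = 8*(-1) = -8)
D = -40 (D = 5*(-8) = -40)
-47*(D - 25) = -47*(-40 - 25) = -47*(-65) = 3055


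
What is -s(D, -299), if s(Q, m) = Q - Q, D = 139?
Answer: 0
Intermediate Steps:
s(Q, m) = 0
-s(D, -299) = -1*0 = 0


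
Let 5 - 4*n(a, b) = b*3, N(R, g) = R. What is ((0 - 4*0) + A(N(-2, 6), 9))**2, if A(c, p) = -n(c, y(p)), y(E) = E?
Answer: 121/4 ≈ 30.250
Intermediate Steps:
n(a, b) = 5/4 - 3*b/4 (n(a, b) = 5/4 - b*3/4 = 5/4 - 3*b/4)
A(c, p) = -5/4 + 3*p/4 (A(c, p) = -(5/4 - 3*p/4) = -5/4 + 3*p/4)
((0 - 4*0) + A(N(-2, 6), 9))**2 = ((0 - 4*0) + (-5/4 + (3/4)*9))**2 = ((0 + 0) + (-5/4 + 27/4))**2 = (0 + 11/2)**2 = (11/2)**2 = 121/4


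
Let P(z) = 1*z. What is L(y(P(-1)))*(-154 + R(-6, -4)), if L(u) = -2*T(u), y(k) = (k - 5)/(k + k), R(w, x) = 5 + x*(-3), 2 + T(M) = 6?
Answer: 1096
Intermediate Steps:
T(M) = 4 (T(M) = -2 + 6 = 4)
R(w, x) = 5 - 3*x
P(z) = z
y(k) = (-5 + k)/(2*k) (y(k) = (-5 + k)/((2*k)) = (-5 + k)*(1/(2*k)) = (-5 + k)/(2*k))
L(u) = -8 (L(u) = -2*4 = -8)
L(y(P(-1)))*(-154 + R(-6, -4)) = -8*(-154 + (5 - 3*(-4))) = -8*(-154 + (5 + 12)) = -8*(-154 + 17) = -8*(-137) = 1096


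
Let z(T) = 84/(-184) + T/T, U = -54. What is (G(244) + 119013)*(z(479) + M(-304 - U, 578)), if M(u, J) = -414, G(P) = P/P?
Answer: -1131763633/23 ≈ -4.9207e+7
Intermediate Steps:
G(P) = 1
z(T) = 25/46 (z(T) = 84*(-1/184) + 1 = -21/46 + 1 = 25/46)
(G(244) + 119013)*(z(479) + M(-304 - U, 578)) = (1 + 119013)*(25/46 - 414) = 119014*(-19019/46) = -1131763633/23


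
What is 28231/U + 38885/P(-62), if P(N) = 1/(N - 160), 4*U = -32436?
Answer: -70000727461/8109 ≈ -8.6325e+6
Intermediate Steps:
U = -8109 (U = (1/4)*(-32436) = -8109)
P(N) = 1/(-160 + N)
28231/U + 38885/P(-62) = 28231/(-8109) + 38885/(1/(-160 - 62)) = 28231*(-1/8109) + 38885/(1/(-222)) = -28231/8109 + 38885/(-1/222) = -28231/8109 + 38885*(-222) = -28231/8109 - 8632470 = -70000727461/8109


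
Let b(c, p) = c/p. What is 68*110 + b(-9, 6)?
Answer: 14957/2 ≈ 7478.5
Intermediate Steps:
68*110 + b(-9, 6) = 68*110 - 9/6 = 7480 - 9*⅙ = 7480 - 3/2 = 14957/2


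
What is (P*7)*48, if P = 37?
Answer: 12432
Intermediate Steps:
(P*7)*48 = (37*7)*48 = 259*48 = 12432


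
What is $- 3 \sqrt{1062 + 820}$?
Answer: $- 3 \sqrt{1882} \approx -130.15$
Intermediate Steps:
$- 3 \sqrt{1062 + 820} = - 3 \sqrt{1882}$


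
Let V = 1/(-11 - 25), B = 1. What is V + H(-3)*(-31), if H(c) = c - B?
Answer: 4463/36 ≈ 123.97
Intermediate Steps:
H(c) = -1 + c (H(c) = c - 1*1 = c - 1 = -1 + c)
V = -1/36 (V = 1/(-36) = -1/36 ≈ -0.027778)
V + H(-3)*(-31) = -1/36 + (-1 - 3)*(-31) = -1/36 - 4*(-31) = -1/36 + 124 = 4463/36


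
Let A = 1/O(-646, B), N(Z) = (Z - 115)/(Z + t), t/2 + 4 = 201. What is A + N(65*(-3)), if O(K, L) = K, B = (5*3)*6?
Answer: -200459/128554 ≈ -1.5593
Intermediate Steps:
t = 394 (t = -8 + 2*201 = -8 + 402 = 394)
B = 90 (B = 15*6 = 90)
N(Z) = (-115 + Z)/(394 + Z) (N(Z) = (Z - 115)/(Z + 394) = (-115 + Z)/(394 + Z))
A = -1/646 (A = 1/(-646) = -1/646 ≈ -0.0015480)
A + N(65*(-3)) = -1/646 + (-115 + 65*(-3))/(394 + 65*(-3)) = -1/646 + (-115 - 195)/(394 - 195) = -1/646 - 310/199 = -200459/128554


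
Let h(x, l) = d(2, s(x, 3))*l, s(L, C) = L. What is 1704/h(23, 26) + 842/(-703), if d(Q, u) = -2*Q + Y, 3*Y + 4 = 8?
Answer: -471109/18278 ≈ -25.775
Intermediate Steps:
Y = 4/3 (Y = -4/3 + (⅓)*8 = -4/3 + 8/3 = 4/3 ≈ 1.3333)
d(Q, u) = 4/3 - 2*Q (d(Q, u) = -2*Q + 4/3 = 4/3 - 2*Q)
h(x, l) = -8*l/3 (h(x, l) = (4/3 - 2*2)*l = (4/3 - 4)*l = -8*l/3)
1704/h(23, 26) + 842/(-703) = 1704/((-8/3*26)) + 842/(-703) = 1704/(-208/3) + 842*(-1/703) = 1704*(-3/208) - 842/703 = -639/26 - 842/703 = -471109/18278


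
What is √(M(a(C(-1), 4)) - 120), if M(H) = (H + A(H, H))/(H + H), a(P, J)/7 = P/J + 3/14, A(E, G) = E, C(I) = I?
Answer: I*√119 ≈ 10.909*I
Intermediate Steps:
a(P, J) = 3/2 + 7*P/J (a(P, J) = 7*(P/J + 3/14) = 7*(3/14 + P/J) = 3/2 + 7*P/J)
M(H) = 1 (M(H) = (H + H)/(H + H) = (2*H)/((2*H)) = (2*H)*(1/(2*H)) = 1)
√(M(a(C(-1), 4)) - 120) = √(1 - 120) = √(-119) = I*√119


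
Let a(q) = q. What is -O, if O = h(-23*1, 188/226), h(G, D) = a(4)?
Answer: -4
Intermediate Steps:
h(G, D) = 4
O = 4
-O = -1*4 = -4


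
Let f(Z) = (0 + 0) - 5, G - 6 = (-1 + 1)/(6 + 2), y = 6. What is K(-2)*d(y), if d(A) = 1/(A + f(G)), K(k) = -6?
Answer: -6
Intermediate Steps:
G = 6 (G = 6 + (-1 + 1)/(6 + 2) = 6 + 0/8 = 6 + 0*(⅛) = 6 + 0 = 6)
f(Z) = -5 (f(Z) = 0 - 5 = -5)
d(A) = 1/(-5 + A) (d(A) = 1/(A - 5) = 1/(-5 + A))
K(-2)*d(y) = -6/(-5 + 6) = -6/1 = -6*1 = -6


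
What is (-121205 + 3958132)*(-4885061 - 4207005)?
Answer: -34885593521182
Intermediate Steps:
(-121205 + 3958132)*(-4885061 - 4207005) = 3836927*(-9092066) = -34885593521182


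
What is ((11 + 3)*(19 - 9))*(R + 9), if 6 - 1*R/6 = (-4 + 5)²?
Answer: 5460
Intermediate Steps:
R = 30 (R = 36 - 6*(-4 + 5)² = 36 - 6*1² = 36 - 6*1 = 36 - 6 = 30)
((11 + 3)*(19 - 9))*(R + 9) = ((11 + 3)*(19 - 9))*(30 + 9) = (14*10)*39 = 140*39 = 5460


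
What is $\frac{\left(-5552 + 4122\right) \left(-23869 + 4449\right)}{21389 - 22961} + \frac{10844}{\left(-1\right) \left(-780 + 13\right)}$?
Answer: $- \frac{5320750858}{301431} \approx -17652.0$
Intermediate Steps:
$\frac{\left(-5552 + 4122\right) \left(-23869 + 4449\right)}{21389 - 22961} + \frac{10844}{\left(-1\right) \left(-780 + 13\right)} = \frac{\left(-1430\right) \left(-19420\right)}{21389 - 22961} + \frac{10844}{\left(-1\right) \left(-767\right)} = \frac{27770600}{-1572} + \frac{10844}{767} = 27770600 \left(- \frac{1}{1572}\right) + 10844 \cdot \frac{1}{767} = - \frac{6942650}{393} + \frac{10844}{767} = - \frac{5320750858}{301431}$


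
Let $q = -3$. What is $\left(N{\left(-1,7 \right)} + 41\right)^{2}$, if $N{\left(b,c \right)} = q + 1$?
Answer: $1521$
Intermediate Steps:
$N{\left(b,c \right)} = -2$ ($N{\left(b,c \right)} = -3 + 1 = -2$)
$\left(N{\left(-1,7 \right)} + 41\right)^{2} = \left(-2 + 41\right)^{2} = 39^{2} = 1521$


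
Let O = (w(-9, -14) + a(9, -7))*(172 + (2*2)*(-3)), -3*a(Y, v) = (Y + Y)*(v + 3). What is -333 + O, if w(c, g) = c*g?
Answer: 23667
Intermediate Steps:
a(Y, v) = -2*Y*(3 + v)/3 (a(Y, v) = -(Y + Y)*(v + 3)/3 = -2*Y*(3 + v)/3)
O = 24000 (O = (-9*(-14) - ⅔*9*(3 - 7))*(172 + (2*2)*(-3)) = (126 - ⅔*9*(-4))*(172 + 4*(-3)) = (126 + 24)*(172 - 12) = 150*160 = 24000)
-333 + O = -333 + 24000 = 23667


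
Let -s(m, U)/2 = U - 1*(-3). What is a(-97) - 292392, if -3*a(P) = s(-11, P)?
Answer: -877364/3 ≈ -2.9245e+5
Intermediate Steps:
s(m, U) = -6 - 2*U (s(m, U) = -2*(U - 1*(-3)) = -2*(U + 3) = -2*(3 + U) = -6 - 2*U)
a(P) = 2 + 2*P/3 (a(P) = -(-6 - 2*P)/3 = 2 + 2*P/3)
a(-97) - 292392 = (2 + (⅔)*(-97)) - 292392 = (2 - 194/3) - 292392 = -188/3 - 292392 = -877364/3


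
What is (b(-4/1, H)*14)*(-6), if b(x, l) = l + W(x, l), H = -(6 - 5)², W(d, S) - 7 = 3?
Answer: -756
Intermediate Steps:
W(d, S) = 10 (W(d, S) = 7 + 3 = 10)
H = -1 (H = -1*1² = -1*1 = -1)
b(x, l) = 10 + l (b(x, l) = l + 10 = 10 + l)
(b(-4/1, H)*14)*(-6) = ((10 - 1)*14)*(-6) = (9*14)*(-6) = 126*(-6) = -756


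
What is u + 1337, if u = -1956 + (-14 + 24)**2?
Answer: -519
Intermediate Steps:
u = -1856 (u = -1956 + 10**2 = -1956 + 100 = -1856)
u + 1337 = -1856 + 1337 = -519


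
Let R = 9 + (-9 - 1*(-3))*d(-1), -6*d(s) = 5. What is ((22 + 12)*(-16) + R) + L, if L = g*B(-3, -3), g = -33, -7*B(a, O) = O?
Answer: -3809/7 ≈ -544.14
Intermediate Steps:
B(a, O) = -O/7
d(s) = -5/6 (d(s) = -1/6*5 = -5/6)
L = -99/7 (L = -(-33)*(-3)/7 = -33*3/7 = -99/7 ≈ -14.143)
R = 14 (R = 9 + (-9 - 1*(-3))*(-5/6) = 9 + (-9 + 3)*(-5/6) = 9 - 6*(-5/6) = 9 + 5 = 14)
((22 + 12)*(-16) + R) + L = ((22 + 12)*(-16) + 14) - 99/7 = (34*(-16) + 14) - 99/7 = (-544 + 14) - 99/7 = -530 - 99/7 = -3809/7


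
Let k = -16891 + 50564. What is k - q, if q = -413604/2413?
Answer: 81666553/2413 ≈ 33844.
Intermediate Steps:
k = 33673
q = -413604/2413 (q = -413604*1/2413 = -413604/2413 ≈ -171.41)
k - q = 33673 - 1*(-413604/2413) = 33673 + 413604/2413 = 81666553/2413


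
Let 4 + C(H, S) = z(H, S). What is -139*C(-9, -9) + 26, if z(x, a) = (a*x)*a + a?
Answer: 103164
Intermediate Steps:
z(x, a) = a + x*a**2 (z(x, a) = x*a**2 + a = a + x*a**2)
C(H, S) = -4 + S*(1 + H*S) (C(H, S) = -4 + S*(1 + S*H) = -4 + S*(1 + H*S))
-139*C(-9, -9) + 26 = -139*(-4 - 9*(1 - 9*(-9))) + 26 = -139*(-4 - 9*(1 + 81)) + 26 = -139*(-4 - 9*82) + 26 = -139*(-4 - 738) + 26 = -139*(-742) + 26 = 103138 + 26 = 103164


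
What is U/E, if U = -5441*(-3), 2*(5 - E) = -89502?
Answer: 16323/44756 ≈ 0.36471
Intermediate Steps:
E = 44756 (E = 5 - ½*(-89502) = 5 + 44751 = 44756)
U = 16323
U/E = 16323/44756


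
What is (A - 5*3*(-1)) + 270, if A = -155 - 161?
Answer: -31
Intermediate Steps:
A = -316
(A - 5*3*(-1)) + 270 = (-316 - 5*3*(-1)) + 270 = (-316 - 15*(-1)) + 270 = (-316 + 15) + 270 = -301 + 270 = -31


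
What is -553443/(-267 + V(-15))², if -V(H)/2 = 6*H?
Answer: -184481/2523 ≈ -73.120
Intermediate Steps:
V(H) = -12*H
-553443/(-267 + V(-15))² = -553443/(-267 - 12*(-15))² = -553443/(-267 + 180)² = -553443/((-87)²) = -553443/7569 = -553443*1/7569 = -184481/2523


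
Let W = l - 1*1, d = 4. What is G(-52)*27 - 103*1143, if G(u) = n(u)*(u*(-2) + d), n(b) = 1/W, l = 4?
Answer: -116757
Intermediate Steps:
W = 3 (W = 4 - 1*1 = 4 - 1 = 3)
n(b) = ⅓ (n(b) = 1/3 = ⅓)
G(u) = 4/3 - 2*u/3 (G(u) = (u*(-2) + 4)/3 = (-2*u + 4)/3 = (4 - 2*u)/3 = 4/3 - 2*u/3)
G(-52)*27 - 103*1143 = (4/3 - ⅔*(-52))*27 - 103*1143 = (4/3 + 104/3)*27 - 117729 = 36*27 - 117729 = 972 - 117729 = -116757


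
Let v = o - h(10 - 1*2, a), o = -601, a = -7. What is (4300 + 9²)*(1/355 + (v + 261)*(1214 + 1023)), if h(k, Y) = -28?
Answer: -1085480891339/355 ≈ -3.0577e+9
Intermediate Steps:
v = -573 (v = -601 - 1*(-28) = -601 + 28 = -573)
(4300 + 9²)*(1/355 + (v + 261)*(1214 + 1023)) = (4300 + 9²)*(1/355 + (-573 + 261)*(1214 + 1023)) = (4300 + 81)*(1/355 - 312*2237) = 4381*(1/355 - 697944) = 4381*(-247770119/355) = -1085480891339/355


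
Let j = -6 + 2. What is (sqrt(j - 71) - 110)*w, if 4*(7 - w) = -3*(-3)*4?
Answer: 220 - 10*I*sqrt(3) ≈ 220.0 - 17.32*I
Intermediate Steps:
j = -4
w = -2 (w = 7 - (-3*(-3))*4/4 = 7 - 9*4/4 = 7 - 1/4*36 = 7 - 9 = -2)
(sqrt(j - 71) - 110)*w = (sqrt(-4 - 71) - 110)*(-2) = (sqrt(-75) - 110)*(-2) = (5*I*sqrt(3) - 110)*(-2) = (-110 + 5*I*sqrt(3))*(-2) = 220 - 10*I*sqrt(3)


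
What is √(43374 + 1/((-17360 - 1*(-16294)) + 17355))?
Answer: √11508489408143/16289 ≈ 208.26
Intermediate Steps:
√(43374 + 1/((-17360 - 1*(-16294)) + 17355)) = √(43374 + 1/((-17360 + 16294) + 17355)) = √(43374 + 1/(-1066 + 17355)) = √(43374 + 1/16289) = √(706519087/16289) = √11508489408143/16289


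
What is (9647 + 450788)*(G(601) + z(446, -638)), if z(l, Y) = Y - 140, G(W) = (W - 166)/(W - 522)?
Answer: -28098966745/79 ≈ -3.5568e+8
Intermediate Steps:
G(W) = (-166 + W)/(-522 + W)
z(l, Y) = -140 + Y
(9647 + 450788)*(G(601) + z(446, -638)) = (9647 + 450788)*((-166 + 601)/(-522 + 601) + (-140 - 638)) = 460435*(435/79 - 778) = 460435*(-61027/79) = -28098966745/79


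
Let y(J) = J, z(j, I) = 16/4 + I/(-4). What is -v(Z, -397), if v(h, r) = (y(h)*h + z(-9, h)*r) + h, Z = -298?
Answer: -114683/2 ≈ -57342.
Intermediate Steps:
z(j, I) = 4 - I/4 (z(j, I) = 16*(¼) + I*(-¼) = 4 - I/4)
v(h, r) = h + h² + r*(4 - h/4) (v(h, r) = (h*h + (4 - h/4)*r) + h = (h² + r*(4 - h/4)) + h = h + h² + r*(4 - h/4))
-v(Z, -397) = -(-298 + (-298)² - ¼*(-397)*(-16 - 298)) = -(-298 + 88804 - ¼*(-397)*(-314)) = -(-298 + 88804 - 62329/2) = -1*114683/2 = -114683/2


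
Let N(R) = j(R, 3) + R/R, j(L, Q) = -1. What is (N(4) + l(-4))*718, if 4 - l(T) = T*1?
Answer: 5744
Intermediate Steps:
l(T) = 4 - T
N(R) = 0 (N(R) = -1 + R/R = -1 + 1 = 0)
(N(4) + l(-4))*718 = (0 + (4 - 1*(-4)))*718 = (0 + (4 + 4))*718 = (0 + 8)*718 = 8*718 = 5744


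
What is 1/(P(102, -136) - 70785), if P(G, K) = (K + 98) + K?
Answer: -1/70959 ≈ -1.4093e-5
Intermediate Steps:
P(G, K) = 98 + 2*K (P(G, K) = (98 + K) + K = 98 + 2*K)
1/(P(102, -136) - 70785) = 1/((98 + 2*(-136)) - 70785) = 1/((98 - 272) - 70785) = 1/(-174 - 70785) = 1/(-70959) = -1/70959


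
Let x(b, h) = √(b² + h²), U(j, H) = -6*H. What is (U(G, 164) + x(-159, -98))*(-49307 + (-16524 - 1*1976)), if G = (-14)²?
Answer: 66722088 - 67807*√34885 ≈ 5.4057e+7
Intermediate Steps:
G = 196
(U(G, 164) + x(-159, -98))*(-49307 + (-16524 - 1*1976)) = (-6*164 + √((-159)² + (-98)²))*(-49307 + (-16524 - 1*1976)) = (-984 + √(25281 + 9604))*(-49307 + (-16524 - 1976)) = (-984 + √34885)*(-49307 - 18500) = (-984 + √34885)*(-67807) = 66722088 - 67807*√34885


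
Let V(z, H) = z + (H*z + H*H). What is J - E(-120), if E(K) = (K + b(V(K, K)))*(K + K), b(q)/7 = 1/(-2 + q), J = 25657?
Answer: -45066637/14339 ≈ -3142.9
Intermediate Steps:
V(z, H) = z + H² + H*z (V(z, H) = z + (H*z + H²) = z + (H² + H*z) = z + H² + H*z)
b(q) = 7/(-2 + q)
E(K) = 2*K*(K + 7/(-2 + K + 2*K²)) (E(K) = (K + 7/(-2 + (K + K² + K*K)))*(K + K) = (K + 7/(-2 + (K + K² + K²)))*(2*K) = (K + 7/(-2 + (K + 2*K²)))*(2*K) = (K + 7/(-2 + K + 2*K²))*(2*K) = 2*K*(K + 7/(-2 + K + 2*K²)))
J - E(-120) = 25657 - 2*(-120)*(7 - 120*(-2 - 120 + 2*(-120)²))/(-2 - 120 + 2*(-120)²) = 25657 - 2*(-120)*(7 - 120*(-2 - 120 + 2*14400))/(-2 - 120 + 2*14400) = 25657 - 2*(-120)*(7 - 120*(-2 - 120 + 28800))/(-2 - 120 + 28800) = 25657 - 2*(-120)*(7 - 120*28678)/28678 = 25657 - 2*(-120)*(7 - 3441360)/28678 = 25657 - 2*(-120)*(-3441353)/28678 = 25657 - 1*412962360/14339 = 25657 - 412962360/14339 = -45066637/14339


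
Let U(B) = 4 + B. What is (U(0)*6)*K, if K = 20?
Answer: 480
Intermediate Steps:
(U(0)*6)*K = ((4 + 0)*6)*20 = (4*6)*20 = 24*20 = 480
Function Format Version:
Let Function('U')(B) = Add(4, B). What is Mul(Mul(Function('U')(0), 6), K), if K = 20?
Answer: 480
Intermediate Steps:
Mul(Mul(Function('U')(0), 6), K) = Mul(Mul(Add(4, 0), 6), 20) = Mul(Mul(4, 6), 20) = Mul(24, 20) = 480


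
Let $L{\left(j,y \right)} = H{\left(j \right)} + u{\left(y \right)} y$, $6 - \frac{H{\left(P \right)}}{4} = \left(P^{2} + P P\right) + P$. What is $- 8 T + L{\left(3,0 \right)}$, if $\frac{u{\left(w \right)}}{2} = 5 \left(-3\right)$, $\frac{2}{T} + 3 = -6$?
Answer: $- \frac{524}{9} \approx -58.222$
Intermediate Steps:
$T = - \frac{2}{9}$ ($T = \frac{2}{-3 - 6} = \frac{2}{-9} = 2 \left(- \frac{1}{9}\right) = - \frac{2}{9} \approx -0.22222$)
$u{\left(w \right)} = -30$ ($u{\left(w \right)} = 2 \cdot 5 \left(-3\right) = 2 \left(-15\right) = -30$)
$H{\left(P \right)} = 24 - 8 P^{2} - 4 P$ ($H{\left(P \right)} = 24 - 4 \left(\left(P^{2} + P P\right) + P\right) = 24 - 4 \left(\left(P^{2} + P^{2}\right) + P\right) = 24 - 4 \left(2 P^{2} + P\right) = 24 - 4 \left(P + 2 P^{2}\right) = 24 - \left(4 P + 8 P^{2}\right) = 24 - 8 P^{2} - 4 P$)
$L{\left(j,y \right)} = 24 - 30 y - 8 j^{2} - 4 j$ ($L{\left(j,y \right)} = \left(24 - 8 j^{2} - 4 j\right) - 30 y = 24 - 30 y - 8 j^{2} - 4 j$)
$- 8 T + L{\left(3,0 \right)} = \left(-8\right) \left(- \frac{2}{9}\right) - \left(-12 + 72\right) = \frac{16}{9} + \left(24 + 0 - 72 - 12\right) = \frac{16}{9} - 60 = - \frac{524}{9}$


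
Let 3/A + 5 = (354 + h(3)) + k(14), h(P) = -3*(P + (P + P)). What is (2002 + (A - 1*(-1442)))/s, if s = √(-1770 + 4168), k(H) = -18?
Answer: 1046979*√2398/728992 ≈ 70.330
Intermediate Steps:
h(P) = -9*P (h(P) = -3*(P + 2*P) = -9*P)
s = √2398 ≈ 48.969
A = 3/304 (A = 3/(-5 + ((354 - 9*3) - 18)) = 3/(-5 + ((354 - 27) - 18)) = 3/(-5 + (327 - 18)) = 3/(-5 + 309) = 3/304 ≈ 0.0098684)
(2002 + (A - 1*(-1442)))/s = (2002 + (3/304 - 1*(-1442)))/(√2398) = (2002 + (3/304 + 1442))*(√2398/2398) = (2002 + 438371/304)*(√2398/2398) = 1046979*(√2398/2398)/304 = 1046979*√2398/728992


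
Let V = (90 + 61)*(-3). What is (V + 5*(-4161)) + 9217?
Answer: -12041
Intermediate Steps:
V = -453 (V = 151*(-3) = -453)
(V + 5*(-4161)) + 9217 = (-453 + 5*(-4161)) + 9217 = (-453 - 20805) + 9217 = -21258 + 9217 = -12041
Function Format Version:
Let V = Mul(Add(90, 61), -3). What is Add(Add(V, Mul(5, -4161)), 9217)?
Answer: -12041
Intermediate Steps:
V = -453 (V = Mul(151, -3) = -453)
Add(Add(V, Mul(5, -4161)), 9217) = Add(Add(-453, Mul(5, -4161)), 9217) = Add(Add(-453, -20805), 9217) = Add(-21258, 9217) = -12041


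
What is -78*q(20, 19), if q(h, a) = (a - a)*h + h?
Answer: -1560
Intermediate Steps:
q(h, a) = h (q(h, a) = 0*h + h = 0 + h = h)
-78*q(20, 19) = -78*20 = -1560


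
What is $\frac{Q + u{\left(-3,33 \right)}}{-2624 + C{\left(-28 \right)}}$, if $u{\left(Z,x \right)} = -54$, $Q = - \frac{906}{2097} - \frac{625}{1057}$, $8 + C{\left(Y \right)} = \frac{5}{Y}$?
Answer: $\frac{162614444}{7779066849} \approx 0.020904$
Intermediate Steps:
$C{\left(Y \right)} = -8 + \frac{5}{Y}$
$Q = - \frac{756089}{738843}$ ($Q = \left(-906\right) \frac{1}{2097} - \frac{625}{1057} = - \frac{302}{699} - \frac{625}{1057} = - \frac{756089}{738843} \approx -1.0233$)
$\frac{Q + u{\left(-3,33 \right)}}{-2624 + C{\left(-28 \right)}} = \frac{- \frac{756089}{738843} - 54}{-2624 - \left(8 - \frac{5}{-28}\right)} = - \frac{40653611}{738843 \left(-2624 + \left(-8 + 5 \left(- \frac{1}{28}\right)\right)\right)} = - \frac{40653611}{738843 \left(-2624 - \frac{229}{28}\right)} = - \frac{40653611}{738843 \left(- \frac{73701}{28}\right)} = \left(- \frac{40653611}{738843}\right) \left(- \frac{28}{73701}\right) = \frac{162614444}{7779066849}$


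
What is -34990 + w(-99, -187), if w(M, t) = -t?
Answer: -34803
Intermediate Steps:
-34990 + w(-99, -187) = -34990 - 1*(-187) = -34990 + 187 = -34803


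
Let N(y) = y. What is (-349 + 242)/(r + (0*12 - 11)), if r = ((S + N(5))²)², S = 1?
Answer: -107/1285 ≈ -0.083269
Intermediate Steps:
r = 1296 (r = ((1 + 5)²)² = (6²)² = 36² = 1296)
(-349 + 242)/(r + (0*12 - 11)) = (-349 + 242)/(1296 + (0*12 - 11)) = -107/(1296 + (0 - 11)) = -107/(1296 - 11) = -107/1285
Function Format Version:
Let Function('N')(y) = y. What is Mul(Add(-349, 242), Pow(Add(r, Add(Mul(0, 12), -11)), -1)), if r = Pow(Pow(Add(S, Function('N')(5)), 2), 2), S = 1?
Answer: Rational(-107, 1285) ≈ -0.083269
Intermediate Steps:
r = 1296 (r = Pow(Pow(Add(1, 5), 2), 2) = Pow(Pow(6, 2), 2) = Pow(36, 2) = 1296)
Mul(Add(-349, 242), Pow(Add(r, Add(Mul(0, 12), -11)), -1)) = Mul(Add(-349, 242), Pow(Add(1296, Add(Mul(0, 12), -11)), -1)) = Mul(-107, Pow(Add(1296, Add(0, -11)), -1)) = Mul(-107, Pow(Add(1296, -11), -1)) = Mul(-107, Pow(1285, -1)) = Mul(-107, Rational(1, 1285)) = Rational(-107, 1285)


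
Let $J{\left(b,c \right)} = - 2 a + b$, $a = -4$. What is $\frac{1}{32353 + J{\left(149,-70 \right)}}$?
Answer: $\frac{1}{32510} \approx 3.076 \cdot 10^{-5}$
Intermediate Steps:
$J{\left(b,c \right)} = 8 + b$ ($J{\left(b,c \right)} = \left(-2\right) \left(-4\right) + b = 8 + b$)
$\frac{1}{32353 + J{\left(149,-70 \right)}} = \frac{1}{32353 + \left(8 + 149\right)} = \frac{1}{32353 + 157} = \frac{1}{32510}$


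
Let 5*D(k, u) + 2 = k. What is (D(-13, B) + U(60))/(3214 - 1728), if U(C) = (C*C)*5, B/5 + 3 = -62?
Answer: 17997/1486 ≈ 12.111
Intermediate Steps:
B = -325 (B = -15 + 5*(-62) = -15 - 310 = -325)
D(k, u) = -⅖ + k/5
U(C) = 5*C² (U(C) = C²*5 = 5*C²)
(D(-13, B) + U(60))/(3214 - 1728) = ((-⅖ + (⅕)*(-13)) + 5*60²)/(3214 - 1728) = ((-⅖ - 13/5) + 5*3600)/1486 = (-3 + 18000)*(1/1486) = 17997*(1/1486) = 17997/1486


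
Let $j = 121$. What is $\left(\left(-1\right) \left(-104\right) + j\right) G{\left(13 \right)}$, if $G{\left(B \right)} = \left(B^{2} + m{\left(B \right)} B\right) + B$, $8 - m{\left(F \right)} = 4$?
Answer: $52650$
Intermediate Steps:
$m{\left(F \right)} = 4$ ($m{\left(F \right)} = 8 - 4 = 4$)
$G{\left(B \right)} = B^{2} + 5 B$ ($G{\left(B \right)} = \left(B^{2} + 4 B\right) + B = B^{2} + 5 B$)
$\left(\left(-1\right) \left(-104\right) + j\right) G{\left(13 \right)} = \left(\left(-1\right) \left(-104\right) + 121\right) 13 \left(5 + 13\right) = \left(104 + 121\right) 13 \cdot 18 = 225 \cdot 234 = 52650$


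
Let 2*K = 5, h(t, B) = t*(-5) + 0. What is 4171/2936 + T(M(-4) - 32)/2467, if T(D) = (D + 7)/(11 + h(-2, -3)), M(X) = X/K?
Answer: 154292071/108646680 ≈ 1.4201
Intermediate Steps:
h(t, B) = -5*t (h(t, B) = -5*t + 0 = -5*t)
K = 5/2 (K = (½)*5 = 5/2 ≈ 2.5000)
M(X) = 2*X/5 (M(X) = X/(5/2) = X*(⅖) = 2*X/5)
T(D) = ⅓ + D/21 (T(D) = (D + 7)/(11 - 5*(-2)) = (7 + D)/(11 + 10) = (7 + D)/21 = (7 + D)*(1/21) = ⅓ + D/21)
4171/2936 + T(M(-4) - 32)/2467 = 4171/2936 + (⅓ + ((⅖)*(-4) - 32)/21)/2467 = 4171*(1/2936) + (⅓ + (-8/5 - 32)/21)*(1/2467) = 4171/2936 + (⅓ + (1/21)*(-168/5))*(1/2467) = 4171/2936 + (⅓ - 8/5)*(1/2467) = 4171/2936 - 19/15*1/2467 = 4171/2936 - 19/37005 = 154292071/108646680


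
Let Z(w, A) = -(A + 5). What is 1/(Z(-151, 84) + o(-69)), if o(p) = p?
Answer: -1/158 ≈ -0.0063291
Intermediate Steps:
Z(w, A) = -5 - A (Z(w, A) = -(5 + A) = -5 - A)
1/(Z(-151, 84) + o(-69)) = 1/((-5 - 1*84) - 69) = 1/((-5 - 84) - 69) = 1/(-89 - 69) = 1/(-158) = -1/158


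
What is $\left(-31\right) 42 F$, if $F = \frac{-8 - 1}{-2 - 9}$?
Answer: $- \frac{11718}{11} \approx -1065.3$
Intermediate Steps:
$F = \frac{9}{11}$ ($F = - \frac{9}{-11} = \left(-9\right) \left(- \frac{1}{11}\right) = \frac{9}{11} \approx 0.81818$)
$\left(-31\right) 42 F = \left(-31\right) 42 \cdot \frac{9}{11} = \left(-1302\right) \frac{9}{11} = - \frac{11718}{11}$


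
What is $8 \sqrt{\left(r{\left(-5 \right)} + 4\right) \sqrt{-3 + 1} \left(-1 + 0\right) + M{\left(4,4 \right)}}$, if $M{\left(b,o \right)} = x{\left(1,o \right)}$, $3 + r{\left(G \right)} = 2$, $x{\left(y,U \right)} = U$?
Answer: $8 \sqrt{4 - 3 i \sqrt{2}} \approx 17.737 - 7.6544 i$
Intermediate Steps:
$r{\left(G \right)} = -1$ ($r{\left(G \right)} = -3 + 2 = -1$)
$M{\left(b,o \right)} = o$
$8 \sqrt{\left(r{\left(-5 \right)} + 4\right) \sqrt{-3 + 1} \left(-1 + 0\right) + M{\left(4,4 \right)}} = 8 \sqrt{\left(-1 + 4\right) \sqrt{-3 + 1} \left(-1 + 0\right) + 4} = 8 \sqrt{3 \sqrt{-2} \left(-1\right) + 4} = 8 \sqrt{3 i \sqrt{2} \left(-1\right) + 4} = 8 \sqrt{3 \left(- i \sqrt{2}\right) + 4} = 8 \sqrt{- 3 i \sqrt{2} + 4} = 8 \sqrt{4 - 3 i \sqrt{2}}$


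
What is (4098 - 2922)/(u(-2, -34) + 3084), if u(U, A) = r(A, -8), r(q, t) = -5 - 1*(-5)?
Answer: 98/257 ≈ 0.38132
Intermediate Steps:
r(q, t) = 0 (r(q, t) = -5 + 5 = 0)
u(U, A) = 0
(4098 - 2922)/(u(-2, -34) + 3084) = (4098 - 2922)/(0 + 3084) = 1176/3084 = 1176*(1/3084) = 98/257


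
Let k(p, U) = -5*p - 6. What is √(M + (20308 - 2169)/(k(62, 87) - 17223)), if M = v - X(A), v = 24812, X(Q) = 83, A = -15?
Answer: 4*√475420675493/17539 ≈ 157.25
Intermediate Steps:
k(p, U) = -6 - 5*p
M = 24729 (M = 24812 - 1*83 = 24812 - 83 = 24729)
√(M + (20308 - 2169)/(k(62, 87) - 17223)) = √(24729 + (20308 - 2169)/((-6 - 5*62) - 17223)) = √(24729 + 18139/((-6 - 310) - 17223)) = √(24729 + 18139/(-316 - 17223)) = √(24729 + 18139/(-17539)) = √(24729 + 18139*(-1/17539)) = √(24729 - 18139/17539) = √(433703792/17539) = 4*√475420675493/17539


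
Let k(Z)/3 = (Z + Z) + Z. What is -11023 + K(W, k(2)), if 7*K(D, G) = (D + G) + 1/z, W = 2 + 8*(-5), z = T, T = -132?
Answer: -10187893/924 ≈ -11026.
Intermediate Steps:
k(Z) = 9*Z (k(Z) = 3*((Z + Z) + Z) = 3*(2*Z + Z) = 3*(3*Z) = 9*Z)
z = -132
W = -38 (W = 2 - 40 = -38)
K(D, G) = -1/924 + D/7 + G/7 (K(D, G) = ((D + G) + 1/(-132))/7 = ((D + G) - 1/132)/7 = (-1/132 + D + G)/7 = -1/924 + D/7 + G/7)
-11023 + K(W, k(2)) = -11023 + (-1/924 + (⅐)*(-38) + (9*2)/7) = -11023 + (-1/924 - 38/7 + (⅐)*18) = -11023 + (-1/924 - 38/7 + 18/7) = -11023 - 2641/924 = -10187893/924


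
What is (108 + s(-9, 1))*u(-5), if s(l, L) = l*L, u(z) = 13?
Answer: 1287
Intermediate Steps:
s(l, L) = L*l
(108 + s(-9, 1))*u(-5) = (108 + 1*(-9))*13 = (108 - 9)*13 = 99*13 = 1287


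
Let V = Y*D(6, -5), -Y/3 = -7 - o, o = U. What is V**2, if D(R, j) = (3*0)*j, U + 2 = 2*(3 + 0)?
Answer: 0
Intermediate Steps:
U = 4 (U = -2 + 2*(3 + 0) = -2 + 2*3 = -2 + 6 = 4)
o = 4
D(R, j) = 0 (D(R, j) = 0*j = 0)
Y = 33 (Y = -3*(-7 - 1*4) = -3*(-7 - 4) = -3*(-11) = 33)
V = 0 (V = 33*0 = 0)
V**2 = 0**2 = 0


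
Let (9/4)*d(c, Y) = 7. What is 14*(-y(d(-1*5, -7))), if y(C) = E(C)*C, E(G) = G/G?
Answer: -392/9 ≈ -43.556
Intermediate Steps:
d(c, Y) = 28/9 (d(c, Y) = (4/9)*7 = 28/9)
E(G) = 1
y(C) = C (y(C) = 1*C = C)
14*(-y(d(-1*5, -7))) = 14*(-1*28/9) = 14*(-28/9) = -392/9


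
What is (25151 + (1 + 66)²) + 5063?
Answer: 34703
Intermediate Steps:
(25151 + (1 + 66)²) + 5063 = (25151 + 67²) + 5063 = (25151 + 4489) + 5063 = 29640 + 5063 = 34703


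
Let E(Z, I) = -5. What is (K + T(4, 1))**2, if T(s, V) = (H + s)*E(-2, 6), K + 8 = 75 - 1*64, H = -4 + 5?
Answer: 484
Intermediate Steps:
H = 1
K = 3 (K = -8 + (75 - 1*64) = -8 + (75 - 64) = -8 + 11 = 3)
T(s, V) = -5 - 5*s (T(s, V) = (1 + s)*(-5) = -5 - 5*s)
(K + T(4, 1))**2 = (3 + (-5 - 5*4))**2 = (3 + (-5 - 20))**2 = (3 - 25)**2 = (-22)**2 = 484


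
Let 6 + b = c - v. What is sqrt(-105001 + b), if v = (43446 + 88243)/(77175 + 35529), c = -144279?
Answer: I*sqrt(49476459079113)/14088 ≈ 499.29*I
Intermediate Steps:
v = 131689/112704 ≈ 1.1684
b = -16261628329/112704 (b = -6 + (-144279 - 1*131689/112704) = -6 + (-144279 - 131689/112704) = -6 - 16260952105/112704 = -16261628329/112704 ≈ -1.4429e+5)
sqrt(-105001 + b) = sqrt(-105001 - 16261628329/112704) = sqrt(-28095661033/112704) = I*sqrt(49476459079113)/14088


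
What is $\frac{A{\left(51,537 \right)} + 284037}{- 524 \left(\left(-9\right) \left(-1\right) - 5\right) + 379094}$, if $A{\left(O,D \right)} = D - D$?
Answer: $\frac{94679}{125666} \approx 0.75342$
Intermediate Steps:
$A{\left(O,D \right)} = 0$
$\frac{A{\left(51,537 \right)} + 284037}{- 524 \left(\left(-9\right) \left(-1\right) - 5\right) + 379094} = \frac{0 + 284037}{- 524 \left(\left(-9\right) \left(-1\right) - 5\right) + 379094} = \frac{284037}{- 524 \left(9 - 5\right) + 379094} = \frac{284037}{\left(-524\right) 4 + 379094} = \frac{284037}{-2096 + 379094} = \frac{284037}{376998} = 284037 \cdot \frac{1}{376998} = \frac{94679}{125666}$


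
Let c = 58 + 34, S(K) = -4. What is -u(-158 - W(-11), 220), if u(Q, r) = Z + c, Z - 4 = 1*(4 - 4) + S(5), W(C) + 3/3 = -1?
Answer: -92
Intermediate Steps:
W(C) = -2 (W(C) = -1 - 1 = -2)
c = 92
Z = 0 (Z = 4 + (1*(4 - 4) - 4) = 4 + (1*0 - 4) = 4 + (0 - 4) = 4 - 4 = 0)
u(Q, r) = 92 (u(Q, r) = 0 + 92 = 92)
-u(-158 - W(-11), 220) = -1*92 = -92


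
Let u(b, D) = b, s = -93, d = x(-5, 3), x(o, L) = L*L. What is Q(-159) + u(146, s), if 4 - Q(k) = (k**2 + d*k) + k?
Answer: -23541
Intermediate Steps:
x(o, L) = L**2
d = 9 (d = 3**2 = 9)
Q(k) = 4 - k**2 - 10*k (Q(k) = 4 - ((k**2 + 9*k) + k) = 4 - (k**2 + 10*k) = 4 + (-k**2 - 10*k) = 4 - k**2 - 10*k)
Q(-159) + u(146, s) = (4 - 1*(-159)**2 - 10*(-159)) + 146 = (4 - 1*25281 + 1590) + 146 = (4 - 25281 + 1590) + 146 = -23687 + 146 = -23541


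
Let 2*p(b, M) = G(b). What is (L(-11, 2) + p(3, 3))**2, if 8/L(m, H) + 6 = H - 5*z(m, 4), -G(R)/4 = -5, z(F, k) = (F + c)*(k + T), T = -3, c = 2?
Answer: 174724/1681 ≈ 103.94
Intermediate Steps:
z(F, k) = (-3 + k)*(2 + F) (z(F, k) = (F + 2)*(k - 3) = (2 + F)*(-3 + k) = (-3 + k)*(2 + F))
G(R) = 20 (G(R) = -4*(-5) = 20)
p(b, M) = 10 (p(b, M) = (1/2)*20 = 10)
L(m, H) = 8/(-16 + H - 5*m) (L(m, H) = 8/(-6 + (H - 5*(-6 - 3*m + 2*4 + m*4))) = 8/(-6 + (H - 5*(-6 - 3*m + 8 + 4*m))) = 8/(-6 + (H - 5*(2 + m))) = 8/(-6 + (H + (-10 - 5*m))) = 8/(-6 + (-10 + H - 5*m)) = 8/(-16 + H - 5*m))
(L(-11, 2) + p(3, 3))**2 = (-8/(16 - 1*2 + 5*(-11)) + 10)**2 = (-8/(16 - 2 - 55) + 10)**2 = (-8/(-41) + 10)**2 = (-8*(-1/41) + 10)**2 = (8/41 + 10)**2 = (418/41)**2 = 174724/1681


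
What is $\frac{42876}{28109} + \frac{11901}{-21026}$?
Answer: $\frac{566985567}{591019834} \approx 0.95933$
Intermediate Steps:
$\frac{42876}{28109} + \frac{11901}{-21026} = 42876 \cdot \frac{1}{28109} + 11901 \left(- \frac{1}{21026}\right) = \frac{42876}{28109} - \frac{11901}{21026} = \frac{566985567}{591019834}$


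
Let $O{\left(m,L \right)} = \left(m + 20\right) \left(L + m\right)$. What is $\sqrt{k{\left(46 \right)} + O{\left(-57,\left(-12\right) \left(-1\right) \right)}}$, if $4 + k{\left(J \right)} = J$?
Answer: $\sqrt{1707} \approx 41.316$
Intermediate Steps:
$k{\left(J \right)} = -4 + J$
$O{\left(m,L \right)} = \left(20 + m\right) \left(L + m\right)$
$\sqrt{k{\left(46 \right)} + O{\left(-57,\left(-12\right) \left(-1\right) \right)}} = \sqrt{\left(-4 + 46\right) + \left(\left(-57\right)^{2} + 20 \left(\left(-12\right) \left(-1\right)\right) + 20 \left(-57\right) + \left(-12\right) \left(-1\right) \left(-57\right)\right)} = \sqrt{42 + \left(3249 + 20 \cdot 12 - 1140 + 12 \left(-57\right)\right)} = \sqrt{42 + \left(3249 + 240 - 1140 - 684\right)} = \sqrt{42 + 1665} = \sqrt{1707}$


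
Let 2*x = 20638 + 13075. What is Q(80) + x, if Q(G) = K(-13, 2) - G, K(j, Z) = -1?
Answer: 33551/2 ≈ 16776.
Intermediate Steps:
x = 33713/2 (x = (20638 + 13075)/2 = (1/2)*33713 = 33713/2 ≈ 16857.)
Q(G) = -1 - G
Q(80) + x = (-1 - 1*80) + 33713/2 = (-1 - 80) + 33713/2 = -81 + 33713/2 = 33551/2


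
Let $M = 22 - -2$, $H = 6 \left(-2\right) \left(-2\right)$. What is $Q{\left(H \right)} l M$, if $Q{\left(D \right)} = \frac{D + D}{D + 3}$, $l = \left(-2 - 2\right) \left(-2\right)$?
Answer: $\frac{1024}{3} \approx 341.33$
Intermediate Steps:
$l = 8$ ($l = \left(-2 - 2\right) \left(-2\right) = \left(-4\right) \left(-2\right) = 8$)
$H = 24$ ($H = \left(-12\right) \left(-2\right) = 24$)
$M = 24$ ($M = 22 + 2 = 24$)
$Q{\left(D \right)} = \frac{2 D}{3 + D}$
$Q{\left(H \right)} l M = 2 \cdot 24 \frac{1}{3 + 24} \cdot 8 \cdot 24 = 2 \cdot 24 \cdot \frac{1}{27} \cdot 8 \cdot 24 = \frac{16}{9} \cdot 8 \cdot 24 = \frac{128}{9} \cdot 24 = \frac{1024}{3}$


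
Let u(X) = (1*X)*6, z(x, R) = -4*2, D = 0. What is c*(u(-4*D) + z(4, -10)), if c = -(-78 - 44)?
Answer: -976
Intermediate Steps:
z(x, R) = -8
c = 122 (c = -1*(-122) = 122)
u(X) = 6*X (u(X) = X*6 = 6*X)
c*(u(-4*D) + z(4, -10)) = 122*(6*(-4*0) - 8) = 122*(6*0 - 8) = 122*(0 - 8) = 122*(-8) = -976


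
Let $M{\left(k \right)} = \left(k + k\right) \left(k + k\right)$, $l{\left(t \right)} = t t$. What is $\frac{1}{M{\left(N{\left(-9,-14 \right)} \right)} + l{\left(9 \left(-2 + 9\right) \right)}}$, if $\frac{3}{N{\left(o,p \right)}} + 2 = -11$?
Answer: $\frac{169}{670797} \approx 0.00025194$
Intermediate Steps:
$N{\left(o,p \right)} = - \frac{3}{13}$ ($N{\left(o,p \right)} = \frac{3}{-2 - 11} = \frac{3}{-13} = 3 \left(- \frac{1}{13}\right) = - \frac{3}{13}$)
$l{\left(t \right)} = t^{2}$
$M{\left(k \right)} = 4 k^{2}$ ($M{\left(k \right)} = 2 k 2 k = 4 k^{2}$)
$\frac{1}{M{\left(N{\left(-9,-14 \right)} \right)} + l{\left(9 \left(-2 + 9\right) \right)}} = \frac{1}{4 \left(- \frac{3}{13}\right)^{2} + \left(9 \left(-2 + 9\right)\right)^{2}} = \frac{1}{4 \cdot \frac{9}{169} + \left(9 \cdot 7\right)^{2}} = \frac{1}{\frac{36}{169} + 63^{2}} = \frac{1}{\frac{36}{169} + 3969} = \frac{1}{\frac{670797}{169}} = \frac{169}{670797}$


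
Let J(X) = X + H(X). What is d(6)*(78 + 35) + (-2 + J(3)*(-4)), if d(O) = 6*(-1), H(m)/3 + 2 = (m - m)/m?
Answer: -668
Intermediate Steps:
H(m) = -6 (H(m) = -6 + 3*((m - m)/m) = -6 + 3*(0/m) = -6 + 3*0 = -6 + 0 = -6)
J(X) = -6 + X (J(X) = X - 6 = -6 + X)
d(O) = -6
d(6)*(78 + 35) + (-2 + J(3)*(-4)) = -6*(78 + 35) + (-2 + (-6 + 3)*(-4)) = -6*113 + (-2 - 3*(-4)) = -678 + (-2 + 12) = -678 + 10 = -668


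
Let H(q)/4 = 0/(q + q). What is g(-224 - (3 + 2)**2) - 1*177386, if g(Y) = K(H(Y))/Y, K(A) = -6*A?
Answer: -177386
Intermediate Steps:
H(q) = 0 (H(q) = 4*(0/(q + q)) = 4*(0/((2*q))) = 4*(0*(1/(2*q))) = 4*0 = 0)
K(A) = -6*A
g(Y) = 0 (g(Y) = (-6*0)/Y = 0/Y = 0)
g(-224 - (3 + 2)**2) - 1*177386 = 0 - 1*177386 = 0 - 177386 = -177386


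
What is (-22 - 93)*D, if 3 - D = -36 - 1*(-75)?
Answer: 4140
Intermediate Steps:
D = -36 (D = 3 - (-36 - 1*(-75)) = 3 - (-36 + 75) = 3 - 1*39 = 3 - 39 = -36)
(-22 - 93)*D = (-22 - 93)*(-36) = -115*(-36) = 4140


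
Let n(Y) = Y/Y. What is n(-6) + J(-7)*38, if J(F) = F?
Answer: -265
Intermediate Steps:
n(Y) = 1
n(-6) + J(-7)*38 = 1 - 7*38 = 1 - 266 = -265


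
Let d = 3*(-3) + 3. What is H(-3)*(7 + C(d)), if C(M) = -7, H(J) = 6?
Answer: 0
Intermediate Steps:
d = -6 (d = -9 + 3 = -6)
H(-3)*(7 + C(d)) = 6*(7 - 7) = 6*0 = 0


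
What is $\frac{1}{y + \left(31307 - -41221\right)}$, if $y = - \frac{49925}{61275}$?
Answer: $\frac{2451}{177764131} \approx 1.3788 \cdot 10^{-5}$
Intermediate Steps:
$y = - \frac{1997}{2451}$ ($y = \left(-49925\right) \frac{1}{61275} = - \frac{1997}{2451} \approx -0.81477$)
$\frac{1}{y + \left(31307 - -41221\right)} = \frac{1}{- \frac{1997}{2451} + \left(31307 - -41221\right)} = \frac{1}{- \frac{1997}{2451} + \left(31307 + 41221\right)} = \frac{1}{- \frac{1997}{2451} + 72528} = \frac{1}{\frac{177764131}{2451}} = \frac{2451}{177764131}$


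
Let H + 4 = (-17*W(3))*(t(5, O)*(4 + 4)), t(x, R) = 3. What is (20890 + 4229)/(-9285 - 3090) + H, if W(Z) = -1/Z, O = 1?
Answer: 178709/1375 ≈ 129.97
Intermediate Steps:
H = 132 (H = -4 + (-(-17)/3)*(3*(4 + 4)) = -4 + (-(-17)/3)*(3*8) = -4 - 17*(-⅓)*24 = -4 + (17/3)*24 = -4 + 136 = 132)
(20890 + 4229)/(-9285 - 3090) + H = (20890 + 4229)/(-9285 - 3090) + 132 = 25119/(-12375) + 132 = 25119*(-1/12375) + 132 = -2791/1375 + 132 = 178709/1375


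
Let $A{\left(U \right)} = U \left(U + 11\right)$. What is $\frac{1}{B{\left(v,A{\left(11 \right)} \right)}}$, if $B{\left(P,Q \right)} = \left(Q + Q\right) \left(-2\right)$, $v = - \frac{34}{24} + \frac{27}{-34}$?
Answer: $- \frac{1}{968} \approx -0.0010331$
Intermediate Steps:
$A{\left(U \right)} = U \left(11 + U\right)$
$v = - \frac{451}{204}$ ($v = \left(-34\right) \frac{1}{24} + 27 \left(- \frac{1}{34}\right) = - \frac{17}{12} - \frac{27}{34} = - \frac{451}{204} \approx -2.2108$)
$B{\left(P,Q \right)} = - 4 Q$ ($B{\left(P,Q \right)} = 2 Q \left(-2\right) = - 4 Q$)
$\frac{1}{B{\left(v,A{\left(11 \right)} \right)}} = \frac{1}{\left(-4\right) 11 \left(11 + 11\right)} = \frac{1}{\left(-4\right) 11 \cdot 22} = \frac{1}{\left(-4\right) 242} = \frac{1}{-968} = - \frac{1}{968}$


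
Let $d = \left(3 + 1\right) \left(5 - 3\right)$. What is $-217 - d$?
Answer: $-225$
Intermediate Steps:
$d = 8$ ($d = 4 \left(5 - 3\right) = 4 \cdot 2 = 8$)
$-217 - d = -217 - 8 = -225$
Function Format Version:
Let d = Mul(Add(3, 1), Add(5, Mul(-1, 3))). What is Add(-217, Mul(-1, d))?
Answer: -225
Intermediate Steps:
d = 8 (d = Mul(4, Add(5, -3)) = Mul(4, 2) = 8)
Add(-217, Mul(-1, d)) = Add(-217, Mul(-1, 8)) = Add(-217, -8) = -225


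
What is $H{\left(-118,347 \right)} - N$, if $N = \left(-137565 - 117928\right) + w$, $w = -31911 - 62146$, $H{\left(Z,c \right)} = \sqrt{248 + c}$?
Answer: $349550 + \sqrt{595} \approx 3.4957 \cdot 10^{5}$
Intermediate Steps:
$w = -94057$
$N = -349550$ ($N = \left(-137565 - 117928\right) - 94057 = -255493 - 94057 = -349550$)
$H{\left(-118,347 \right)} - N = \sqrt{248 + 347} - -349550 = \sqrt{595} + 349550 = 349550 + \sqrt{595}$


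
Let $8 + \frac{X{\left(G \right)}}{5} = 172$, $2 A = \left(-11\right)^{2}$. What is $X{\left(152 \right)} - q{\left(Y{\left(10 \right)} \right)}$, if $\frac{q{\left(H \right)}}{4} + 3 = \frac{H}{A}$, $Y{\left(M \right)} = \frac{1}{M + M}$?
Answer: $\frac{503358}{605} \approx 832.0$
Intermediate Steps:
$A = \frac{121}{2}$ ($A = \frac{\left(-11\right)^{2}}{2} = \frac{1}{2} \cdot 121 = \frac{121}{2} \approx 60.5$)
$X{\left(G \right)} = 820$ ($X{\left(G \right)} = -40 + 5 \cdot 172 = -40 + 860 = 820$)
$Y{\left(M \right)} = \frac{1}{2 M}$
$q{\left(H \right)} = -12 + \frac{8 H}{121}$ ($q{\left(H \right)} = -12 + 4 \frac{H}{\frac{121}{2}} = -12 + 4 H \frac{2}{121} = -12 + 4 \frac{2 H}{121} = -12 + \frac{8 H}{121}$)
$X{\left(152 \right)} - q{\left(Y{\left(10 \right)} \right)} = 820 - \left(-12 + \frac{8 \frac{1}{2 \cdot 10}}{121}\right) = 820 - \left(-12 + \frac{8 \cdot \frac{1}{2} \cdot \frac{1}{10}}{121}\right) = 820 - \left(-12 + \frac{8}{121} \cdot \frac{1}{20}\right) = 820 - \left(-12 + \frac{2}{605}\right) = 820 - - \frac{7258}{605} = 820 + \frac{7258}{605} = \frac{503358}{605}$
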